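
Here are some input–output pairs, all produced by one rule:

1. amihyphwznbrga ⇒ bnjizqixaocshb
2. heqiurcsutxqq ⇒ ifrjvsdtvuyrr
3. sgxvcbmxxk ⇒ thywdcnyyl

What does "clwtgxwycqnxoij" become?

The transformation: shift every letter 1 place forward in the alphabet (wrapping around).
Doing the same to "clwtgxwycqnxoij": "dmxuhyxzdroypjk".

dmxuhyxzdroypjk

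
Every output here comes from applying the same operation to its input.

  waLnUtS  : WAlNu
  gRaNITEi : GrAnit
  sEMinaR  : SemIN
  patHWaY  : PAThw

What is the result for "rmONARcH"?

RMonar

Looking at the pairs, the operation is to flip the case of every letter, then delete the last 2 characters.
"rmONARcH" → "RMonarCh" → "RMonar".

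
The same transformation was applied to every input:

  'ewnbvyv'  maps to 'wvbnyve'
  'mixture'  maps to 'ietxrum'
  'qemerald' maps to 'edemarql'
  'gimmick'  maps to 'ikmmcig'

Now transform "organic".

In each case the input is transformed by: swap the first and last characters, then swap each adjacent pair of characters (1↔2, 3↔4, ...).
"organic" → "crganio" → "rcagino".
(Check on "mixture": → "eixturm" → "ietxrum" ✓)

rcagino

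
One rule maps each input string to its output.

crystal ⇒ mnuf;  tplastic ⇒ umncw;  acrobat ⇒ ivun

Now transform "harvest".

Each output is the input with this applied: delete the first 3 characters, then shift every letter 6 places backward in the alphabet (wrapping around).
On "harvest" that produces "pymn".
(Check on "crystal": → "stal" → "mnuf" ✓)

pymn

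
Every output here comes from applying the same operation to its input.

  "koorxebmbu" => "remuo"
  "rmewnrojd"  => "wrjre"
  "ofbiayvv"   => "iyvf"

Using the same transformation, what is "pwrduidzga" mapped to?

The transformation: move the first 3 characters to the end (rotate left by 3), then keep every other character starting from the first (positions 1st, 3rd, 5th, ...).
Starting from "pwrduidzga": after the first operation, "duidzgapwr"; after the second, "dizaw".

dizaw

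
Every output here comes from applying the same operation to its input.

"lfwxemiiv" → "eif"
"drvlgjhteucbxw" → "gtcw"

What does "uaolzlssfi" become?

zsu

Each output is the input with this applied: move the first 2 characters to the end (rotate left by 2), then keep one character in every 3, starting at position 3 (positions 3rd, 6th, 9th, ...).
Applying both steps to "uaolzlssfi": "olzlssfiua", then "zsu".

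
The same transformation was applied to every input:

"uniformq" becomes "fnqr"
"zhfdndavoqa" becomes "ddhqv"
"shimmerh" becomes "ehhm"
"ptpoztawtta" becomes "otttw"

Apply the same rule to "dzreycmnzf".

cefnz

The transformation: keep every other character starting from the second (positions 2nd, 4th, 6th, ...), then sort the characters into alphabetical order.
"dzreycmnzf" → "zecnf" → "cefnz".
(Check on "shimmerh": → "hmeh" → "ehhm" ✓)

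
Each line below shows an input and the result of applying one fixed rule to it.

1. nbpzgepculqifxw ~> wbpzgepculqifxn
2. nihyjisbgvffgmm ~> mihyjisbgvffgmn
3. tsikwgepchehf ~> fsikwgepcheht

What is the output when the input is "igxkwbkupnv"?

What's happening: swap the first and last characters.
Doing the same to "igxkwbkupnv": "vgxkwbkupni".

vgxkwbkupni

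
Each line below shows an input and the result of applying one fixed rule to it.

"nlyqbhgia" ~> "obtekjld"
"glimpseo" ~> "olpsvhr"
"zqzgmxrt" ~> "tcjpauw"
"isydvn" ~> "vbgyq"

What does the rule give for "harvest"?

The pattern: shift every letter 3 places forward in the alphabet (wrapping around), then delete the first character.
Doing the same to "harvest": "duyhvw".

duyhvw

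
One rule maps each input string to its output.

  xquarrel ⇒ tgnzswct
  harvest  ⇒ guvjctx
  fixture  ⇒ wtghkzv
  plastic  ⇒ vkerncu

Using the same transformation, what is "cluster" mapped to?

vgtenwu

The transformation: move the last 3 characters to the front (rotate right by 3), then shift every letter 2 places forward in the alphabet (wrapping around).
Working it through for "cluster": intermediate "terclus", final "vgtenwu".
(Check on "harvest": → "estharv" → "guvjctx" ✓)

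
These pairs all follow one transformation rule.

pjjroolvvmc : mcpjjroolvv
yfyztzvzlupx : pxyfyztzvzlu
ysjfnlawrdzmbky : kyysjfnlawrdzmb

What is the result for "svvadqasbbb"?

bbsvvadqasb

The transformation: move the last 2 characters to the front (rotate right by 2).
For "svvadqasbbb" the result is "bbsvvadqasb".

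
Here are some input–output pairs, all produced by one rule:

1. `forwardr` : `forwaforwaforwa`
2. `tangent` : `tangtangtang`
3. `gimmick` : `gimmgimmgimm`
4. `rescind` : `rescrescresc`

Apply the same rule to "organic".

orgaorgaorga

Rule — delete the last 3 characters, then write the whole string 3 times in a row.
Starting from "organic": after the first operation, "orga"; after the second, "orgaorgaorga".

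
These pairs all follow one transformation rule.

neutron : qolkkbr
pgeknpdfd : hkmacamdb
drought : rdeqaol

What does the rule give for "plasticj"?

pqfzgmix

Each output is the input with this applied: move the first 3 characters to the end (rotate left by 3), then shift every letter 3 places backward in the alphabet (wrapping around).
"plasticj" → "sticjpla" → "pqfzgmix".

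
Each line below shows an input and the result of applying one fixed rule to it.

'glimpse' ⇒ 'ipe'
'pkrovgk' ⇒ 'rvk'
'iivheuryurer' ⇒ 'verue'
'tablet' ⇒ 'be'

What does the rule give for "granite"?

aie

The transformation: delete the first character, then keep every other character starting from the second (positions 2nd, 4th, 6th, ...).
"granite" → "ranite" → "aie".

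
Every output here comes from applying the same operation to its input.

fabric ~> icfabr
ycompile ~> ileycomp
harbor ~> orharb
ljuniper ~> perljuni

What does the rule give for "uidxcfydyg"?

ydyguidxcf

The pattern: swap the front and back halves of the string, then move the first character to the end.
Applying both steps to "uidxcfydyg": "fydyguidxc", then "ydyguidxcf".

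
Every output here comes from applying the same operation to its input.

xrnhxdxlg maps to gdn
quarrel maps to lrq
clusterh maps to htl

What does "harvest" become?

tvh

What's happening: reverse the string, then keep one character in every 3, starting at position 1 (positions 1st, 4th, 7th, ...).
For "harvest", step one produces "tsevrah"; step two turns that into "tvh".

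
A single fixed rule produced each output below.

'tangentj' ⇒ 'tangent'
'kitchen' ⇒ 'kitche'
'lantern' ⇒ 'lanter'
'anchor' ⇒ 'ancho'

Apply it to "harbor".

harbo

The pattern: delete the last character.
Doing the same to "harbor": "harbo".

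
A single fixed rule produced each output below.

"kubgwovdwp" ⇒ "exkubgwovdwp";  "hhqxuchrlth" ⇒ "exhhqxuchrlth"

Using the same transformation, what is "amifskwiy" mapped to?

examifskwiy

Each output is the input with this applied: prepend "ex".
Applying that to "amifskwiy" gives "examifskwiy".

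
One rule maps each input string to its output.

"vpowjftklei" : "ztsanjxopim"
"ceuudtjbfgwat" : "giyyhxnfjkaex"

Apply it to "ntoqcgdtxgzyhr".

What's happening: shift every letter 4 places forward in the alphabet (wrapping around).
Applying that to "ntoqcgdtxgzyhr" gives "rxsugkhxbkdclv".

rxsugkhxbkdclv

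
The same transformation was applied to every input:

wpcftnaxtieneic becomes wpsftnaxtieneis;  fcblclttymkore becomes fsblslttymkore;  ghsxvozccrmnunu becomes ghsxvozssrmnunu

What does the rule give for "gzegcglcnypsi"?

The pattern: replace every "c" with "s".
Applying that to "gzegcglcnypsi" gives "gzegsglsnypsi".

gzegsglsnypsi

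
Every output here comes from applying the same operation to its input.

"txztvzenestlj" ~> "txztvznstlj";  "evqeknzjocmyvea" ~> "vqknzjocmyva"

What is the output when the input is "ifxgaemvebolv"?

What's happening: remove every "e".
For "ifxgaemvebolv" the result is "ifxgamvbolv".

ifxgamvbolv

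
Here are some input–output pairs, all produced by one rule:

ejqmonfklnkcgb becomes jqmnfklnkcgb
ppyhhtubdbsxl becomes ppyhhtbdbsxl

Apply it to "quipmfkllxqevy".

qpmfkllxqvy

The transformation: remove every vowel.
On "quipmfkllxqevy" that produces "qpmfkllxqvy".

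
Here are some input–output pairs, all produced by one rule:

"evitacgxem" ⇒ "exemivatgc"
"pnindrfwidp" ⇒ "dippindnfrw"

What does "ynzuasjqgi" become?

Each output is the input with this applied: move the last 3 characters to the front (rotate right by 3), then swap each adjacent pair of characters (1↔2, 3↔4, ...).
On "ynzuasjqgi": the first step gives "qgiynzuasj", and the second then gives "gqyiznaujs".

gqyiznaujs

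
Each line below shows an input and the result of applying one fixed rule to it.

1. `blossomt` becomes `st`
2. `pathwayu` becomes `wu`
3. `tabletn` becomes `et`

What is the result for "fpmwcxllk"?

Rule — move the first 2 characters to the end (rotate left by 2), then keep one character in every 3, starting at position 3 (positions 3rd, 6th, 9th, ...).
On "fpmwcxllk": the first step gives "mwcxllkfp", and the second then gives "clp".

clp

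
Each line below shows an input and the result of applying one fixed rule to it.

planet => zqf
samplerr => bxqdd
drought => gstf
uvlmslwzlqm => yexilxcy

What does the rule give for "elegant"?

What's happening: shift every letter 12 places forward in the alphabet (wrapping around), then delete the first 3 characters.
"elegant" → "qxqsmzf" → "smzf".
(Check on "drought": → "pdagstf" → "gstf" ✓)

smzf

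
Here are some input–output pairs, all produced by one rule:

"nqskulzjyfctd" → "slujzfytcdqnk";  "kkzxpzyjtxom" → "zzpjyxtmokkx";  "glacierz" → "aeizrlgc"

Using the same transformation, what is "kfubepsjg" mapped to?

upejsgfkb

Each output is the input with this applied: swap each adjacent pair of characters (1↔2, 3↔4, ...), then move the first 3 characters to the end (rotate left by 3).
"kfubepsjg" → "fkbupejsg" → "upejsgfkb".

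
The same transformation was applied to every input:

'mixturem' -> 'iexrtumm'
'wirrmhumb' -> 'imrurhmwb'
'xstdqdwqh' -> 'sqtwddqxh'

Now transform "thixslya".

The pattern: take characters alternately from the front and the back (1st, last, 2nd, 2nd-last, ...), then move the first 2 characters to the end (rotate left by 2).
On "thixslya": the first step gives "tahyilxs", and the second then gives "hyilxsta".

hyilxsta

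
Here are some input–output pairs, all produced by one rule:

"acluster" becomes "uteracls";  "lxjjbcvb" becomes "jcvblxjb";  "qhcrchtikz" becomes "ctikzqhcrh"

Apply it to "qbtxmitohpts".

Rule — swap the front and back halves of the string, then swap the first and last characters.
For "qbtxmitohpts", step one produces "tohptsqbtxmi"; step two turns that into "iohptsqbtxmt".

iohptsqbtxmt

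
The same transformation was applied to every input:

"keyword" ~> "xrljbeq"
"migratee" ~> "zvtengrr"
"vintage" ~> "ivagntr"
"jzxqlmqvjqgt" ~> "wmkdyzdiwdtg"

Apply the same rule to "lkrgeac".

yxetrnp

The pattern: shift every letter 13 places forward in the alphabet (wrapping around) — i.e. ROT13.
Applying that to "lkrgeac" gives "yxetrnp".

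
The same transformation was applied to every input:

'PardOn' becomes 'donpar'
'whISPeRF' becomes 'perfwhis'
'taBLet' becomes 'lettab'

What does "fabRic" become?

The pattern: swap the front and back halves of the string, then convert every letter to lowercase.
For "fabRic", step one produces "Ricfab"; step two turns that into "ricfab".

ricfab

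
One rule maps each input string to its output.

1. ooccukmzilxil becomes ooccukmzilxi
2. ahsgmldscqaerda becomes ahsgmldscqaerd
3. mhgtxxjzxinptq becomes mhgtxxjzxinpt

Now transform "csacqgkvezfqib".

Each output is the input with this applied: delete the last character.
So "csacqgkvezfqib" becomes "csacqgkvezfqi".

csacqgkvezfqi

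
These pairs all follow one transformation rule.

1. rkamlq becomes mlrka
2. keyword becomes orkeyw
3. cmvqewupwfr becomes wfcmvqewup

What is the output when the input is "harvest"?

esharv

Looking at the pairs, the operation is to delete the last character, then move the last 2 characters to the front (rotate right by 2).
Applying both steps to "harvest": "harves", then "esharv".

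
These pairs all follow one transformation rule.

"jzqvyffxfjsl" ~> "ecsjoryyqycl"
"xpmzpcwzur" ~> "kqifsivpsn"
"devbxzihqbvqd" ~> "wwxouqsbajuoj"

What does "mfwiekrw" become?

pfypbxdk

Looking at the pairs, the operation is to shift every letter 7 places backward in the alphabet (wrapping around), then move the last character to the front.
On "mfwiekrw": the first step gives "fypbxdkp", and the second then gives "pfypbxdk".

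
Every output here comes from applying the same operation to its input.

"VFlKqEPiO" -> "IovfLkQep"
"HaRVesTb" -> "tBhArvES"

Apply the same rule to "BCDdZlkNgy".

Looking at the pairs, the operation is to move the last 2 characters to the front (rotate right by 2), then flip the case of every letter.
For "BCDdZlkNgy", step one produces "gyBCDdZlkN"; step two turns that into "GYbcdDzLKn".

GYbcdDzLKn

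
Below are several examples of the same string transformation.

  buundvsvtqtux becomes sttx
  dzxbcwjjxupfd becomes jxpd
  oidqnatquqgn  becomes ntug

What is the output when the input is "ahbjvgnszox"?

vnzx

The transformation: keep every other character starting from the first (positions 1st, 3rd, 5th, ...), then keep only the last 4 characters.
Starting from "ahbjvgnszox": after the first operation, "abvnzx"; after the second, "vnzx".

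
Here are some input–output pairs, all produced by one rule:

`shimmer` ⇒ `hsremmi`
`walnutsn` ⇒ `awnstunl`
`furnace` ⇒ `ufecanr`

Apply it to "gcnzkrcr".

Rule — move the first 2 characters to the end (rotate left by 2), then reverse the string.
For "gcnzkrcr", step one produces "nzkrcrgc"; step two turns that into "cgrcrkzn".

cgrcrkzn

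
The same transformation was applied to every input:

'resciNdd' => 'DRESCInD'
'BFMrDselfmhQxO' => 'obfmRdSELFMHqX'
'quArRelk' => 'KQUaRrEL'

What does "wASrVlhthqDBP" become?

pWasRvLHTHQdb

The pattern: move the last character to the front, then flip the case of every letter.
Working it through for "wASrVlhthqDBP": intermediate "PwASrVlhthqDB", final "pWasRvLHTHQdb".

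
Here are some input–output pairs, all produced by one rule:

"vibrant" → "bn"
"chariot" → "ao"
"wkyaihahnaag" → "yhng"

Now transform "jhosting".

What's happening: keep one character in every 3, starting at position 3 (positions 3rd, 6th, 9th, ...).
Applying that to "jhosting" gives "oi".

oi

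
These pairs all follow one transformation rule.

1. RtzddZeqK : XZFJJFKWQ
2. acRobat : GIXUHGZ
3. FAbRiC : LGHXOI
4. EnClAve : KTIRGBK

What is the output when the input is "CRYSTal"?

IXEYZGR

The pattern: shift every letter 6 places forward in the alphabet (wrapping around), then convert every letter to uppercase.
"CRYSTal" → "IXEYZgr" → "IXEYZGR".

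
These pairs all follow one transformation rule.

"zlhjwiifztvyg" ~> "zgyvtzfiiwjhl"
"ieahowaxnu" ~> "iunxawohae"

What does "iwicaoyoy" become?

iyoyoaciw

What's happening: move the first character to the end, then reverse the string.
For "iwicaoyoy", step one produces "wicaoyoyi"; step two turns that into "iyoyoaciw".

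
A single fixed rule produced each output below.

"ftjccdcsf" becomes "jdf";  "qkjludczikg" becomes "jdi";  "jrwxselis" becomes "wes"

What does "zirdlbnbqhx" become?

rbq

The rule is to keep one character in every 3, starting at position 3 (positions 3rd, 6th, 9th, ...).
So "zirdlbnbqhx" becomes "rbq".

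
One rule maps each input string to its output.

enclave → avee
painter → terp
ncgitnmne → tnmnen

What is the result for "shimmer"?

mers

Looking at the pairs, the operation is to move the first character to the end, then delete the first 3 characters.
Starting from "shimmer": after the first operation, "himmers"; after the second, "mers".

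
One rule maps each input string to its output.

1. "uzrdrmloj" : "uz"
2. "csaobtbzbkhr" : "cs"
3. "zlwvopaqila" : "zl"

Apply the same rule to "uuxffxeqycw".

uu

The transformation: keep only the first 2 characters.
Applying that to "uuxffxeqycw" gives "uu".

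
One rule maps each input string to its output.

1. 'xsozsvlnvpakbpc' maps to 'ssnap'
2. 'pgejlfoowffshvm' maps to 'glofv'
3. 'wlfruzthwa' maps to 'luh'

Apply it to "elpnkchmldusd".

The rule is to keep one character in every 3, starting at position 2 (positions 2nd, 5th, 8th, ...).
For "elpnkchmldusd" the result is "lkmu".

lkmu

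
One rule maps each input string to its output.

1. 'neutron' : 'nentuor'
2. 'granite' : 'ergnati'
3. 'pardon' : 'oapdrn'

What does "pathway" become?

Rule — swap each adjacent pair of characters (1↔2, 3↔4, ...), then move the last character to the front.
"pathway" → "yaphtaw".

yaphtaw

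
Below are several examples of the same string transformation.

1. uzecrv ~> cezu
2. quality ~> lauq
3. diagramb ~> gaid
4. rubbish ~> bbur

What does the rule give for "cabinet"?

ibac

In each case the input is transformed by: reverse the string, then keep only the last 4 characters.
On "cabinet": the first step gives "tenibac", and the second then gives "ibac".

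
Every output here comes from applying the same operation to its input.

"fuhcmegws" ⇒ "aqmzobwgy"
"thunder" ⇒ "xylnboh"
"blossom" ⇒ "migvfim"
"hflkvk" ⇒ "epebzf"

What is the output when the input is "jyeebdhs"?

The pattern: move the last 3 characters to the front (rotate right by 3), then shift every letter 6 places backward in the alphabet (wrapping around).
For "jyeebdhs", step one produces "dhsjyeeb"; step two turns that into "xbmdsyyv".

xbmdsyyv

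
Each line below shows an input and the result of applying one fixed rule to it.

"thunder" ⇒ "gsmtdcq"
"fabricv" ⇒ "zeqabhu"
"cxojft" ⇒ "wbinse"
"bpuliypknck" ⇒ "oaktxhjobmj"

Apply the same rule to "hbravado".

agzqzunc

The transformation: shift every letter 1 place backward in the alphabet (wrapping around), then swap each adjacent pair of characters (1↔2, 3↔4, ...).
Applying both steps to "hbravado": "gaqzuzcn", then "agzqzunc".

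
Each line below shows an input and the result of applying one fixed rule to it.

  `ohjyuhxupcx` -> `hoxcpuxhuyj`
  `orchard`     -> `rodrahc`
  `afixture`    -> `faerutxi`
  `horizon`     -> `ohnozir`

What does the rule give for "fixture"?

The transformation: move the first 2 characters to the end (rotate left by 2), then reverse the string.
"fixture" → "xturefi" → "iferutx".

iferutx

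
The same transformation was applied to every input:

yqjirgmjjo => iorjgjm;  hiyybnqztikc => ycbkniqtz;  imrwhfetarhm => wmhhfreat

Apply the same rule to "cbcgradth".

Each output is the input with this applied: delete the first 3 characters, then take characters alternately from the front and the back (1st, last, 2nd, 2nd-last, ...).
On "cbcgradth": the first step gives "gradth", and the second then gives "ghrtad".
(Check on "imrwhfetarhm": → "whfetarhm" → "wmhhfreat" ✓)

ghrtad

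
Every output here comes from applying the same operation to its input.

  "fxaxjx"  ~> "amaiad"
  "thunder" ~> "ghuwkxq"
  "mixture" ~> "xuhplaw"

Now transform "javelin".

olqmdyh

The rule is to move the last 3 characters to the front (rotate right by 3), then shift every letter 3 places forward in the alphabet (wrapping around).
Applying both steps to "javelin": "linjave", then "olqmdyh".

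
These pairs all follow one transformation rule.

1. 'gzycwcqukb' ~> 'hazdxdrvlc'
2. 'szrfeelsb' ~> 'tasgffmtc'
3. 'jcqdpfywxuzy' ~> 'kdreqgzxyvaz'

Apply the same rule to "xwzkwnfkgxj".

Each output is the input with this applied: shift every letter 1 place forward in the alphabet (wrapping around).
On "xwzkwnfkgxj" that produces "yxalxoglhyk".

yxalxoglhyk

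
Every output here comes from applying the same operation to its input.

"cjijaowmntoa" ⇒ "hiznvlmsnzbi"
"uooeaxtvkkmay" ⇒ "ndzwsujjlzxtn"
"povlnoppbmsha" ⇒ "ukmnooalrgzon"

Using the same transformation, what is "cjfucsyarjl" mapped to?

What's happening: move the first 2 characters to the end (rotate left by 2), then shift every letter 1 place backward in the alphabet (wrapping around).
Starting from "cjfucsyarjl": after the first operation, "fucsyarjlcj"; after the second, "etbrxzqikbi".
(Check on "uooeaxtvkkmay": → "oeaxtvkkmayuo" → "ndzwsujjlzxtn" ✓)

etbrxzqikbi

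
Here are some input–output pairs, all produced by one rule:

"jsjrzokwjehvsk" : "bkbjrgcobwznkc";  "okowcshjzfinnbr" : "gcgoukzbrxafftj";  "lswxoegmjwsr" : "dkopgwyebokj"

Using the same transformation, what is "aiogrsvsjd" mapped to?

Rule — shift every letter 8 places backward in the alphabet (wrapping around).
"aiogrsvsjd" → "sagyjknkbv".

sagyjknkbv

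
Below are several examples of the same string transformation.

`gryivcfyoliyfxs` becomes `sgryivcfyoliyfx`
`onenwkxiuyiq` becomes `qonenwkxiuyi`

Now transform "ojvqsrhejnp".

pojvqsrhejn

The transformation: move the last character to the front.
Doing the same to "ojvqsrhejnp": "pojvqsrhejn".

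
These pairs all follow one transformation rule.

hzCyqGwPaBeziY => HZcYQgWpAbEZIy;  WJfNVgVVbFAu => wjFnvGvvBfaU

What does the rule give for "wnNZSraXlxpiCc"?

WNnzsRAxLXPIcC

In each case the input is transformed by: flip the case of every letter.
On "wnNZSraXlxpiCc" that produces "WNnzsRAxLXPIcC".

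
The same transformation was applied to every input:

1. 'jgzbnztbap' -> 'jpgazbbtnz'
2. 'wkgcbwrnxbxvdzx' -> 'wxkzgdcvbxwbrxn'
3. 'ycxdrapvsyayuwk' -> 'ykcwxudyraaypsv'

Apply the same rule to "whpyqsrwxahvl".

wlhvphyaqxswr

The rule is to take characters alternately from the front and the back (1st, last, 2nd, 2nd-last, ...).
So "whpyqsrwxahvl" becomes "wlhvphyaqxswr".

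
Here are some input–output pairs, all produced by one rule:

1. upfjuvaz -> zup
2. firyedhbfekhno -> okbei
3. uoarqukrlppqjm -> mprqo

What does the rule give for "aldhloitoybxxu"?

Each output is the input with this applied: keep one character in every 3, starting at position 2 (positions 2nd, 5th, 8th, ...), then reverse the string.
On "aldhloitoybxxu": the first step gives "lltbu", and the second then gives "ubtll".

ubtll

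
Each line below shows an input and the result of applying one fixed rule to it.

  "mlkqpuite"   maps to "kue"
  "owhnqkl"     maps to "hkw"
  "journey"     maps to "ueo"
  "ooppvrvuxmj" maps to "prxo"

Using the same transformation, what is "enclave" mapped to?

Each output is the input with this applied: move the first 2 characters to the end (rotate left by 2), then keep one character in every 3, starting at position 1 (positions 1st, 4th, 7th, ...).
For "enclave", step one produces "claveen"; step two turns that into "cvn".

cvn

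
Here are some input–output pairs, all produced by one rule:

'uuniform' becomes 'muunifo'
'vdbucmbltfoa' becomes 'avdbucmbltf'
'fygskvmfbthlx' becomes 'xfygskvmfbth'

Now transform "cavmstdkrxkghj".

jcavmstdkrxkg

Each output is the input with this applied: move the last character to the front, then delete the last character.
"cavmstdkrxkghj" → "jcavmstdkrxkgh" → "jcavmstdkrxkg".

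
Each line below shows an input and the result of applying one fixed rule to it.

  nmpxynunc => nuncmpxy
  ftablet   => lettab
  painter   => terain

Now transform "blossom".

The transformation: delete the first character, then swap the front and back halves of the string.
"blossom" → "lossom" → "somlos".

somlos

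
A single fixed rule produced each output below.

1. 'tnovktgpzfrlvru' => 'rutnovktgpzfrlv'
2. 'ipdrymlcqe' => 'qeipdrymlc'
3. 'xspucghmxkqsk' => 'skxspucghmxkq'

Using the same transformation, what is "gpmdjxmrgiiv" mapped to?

The pattern: move the last 2 characters to the front (rotate right by 2).
"gpmdjxmrgiiv" → "ivgpmdjxmrgi".

ivgpmdjxmrgi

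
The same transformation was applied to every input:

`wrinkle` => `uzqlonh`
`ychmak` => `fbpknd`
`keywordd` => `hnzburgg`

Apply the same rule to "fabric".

diuefl

The transformation: shift every letter 3 places forward in the alphabet (wrapping around), then swap each adjacent pair of characters (1↔2, 3↔4, ...).
Applying both steps to "fabric": "ideulf", then "diuefl".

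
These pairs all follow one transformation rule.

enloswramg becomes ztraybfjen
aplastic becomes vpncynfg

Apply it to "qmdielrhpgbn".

oadzqvryeuct

Looking at the pairs, the operation is to shift every letter 13 places forward in the alphabet (wrapping around) — i.e. ROT13, then move the last 2 characters to the front (rotate right by 2).
Working it through for "qmdielrhpgbn": intermediate "dzqvryeuctoa", final "oadzqvryeuct".
(Check on "enloswramg": → "raybfjenzt" → "ztraybfjen" ✓)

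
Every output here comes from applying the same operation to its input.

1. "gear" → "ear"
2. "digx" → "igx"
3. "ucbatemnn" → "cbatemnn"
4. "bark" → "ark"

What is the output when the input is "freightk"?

What's happening: delete the first character.
On "freightk" that produces "reightk".

reightk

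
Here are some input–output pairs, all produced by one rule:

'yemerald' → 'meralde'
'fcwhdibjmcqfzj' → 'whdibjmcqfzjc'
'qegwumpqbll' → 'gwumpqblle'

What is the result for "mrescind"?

In each case the input is transformed by: delete the first character, then move the first character to the end.
For "mrescind" the result is "escindr".
(Check on "yemerald": → "emerald" → "meralde" ✓)

escindr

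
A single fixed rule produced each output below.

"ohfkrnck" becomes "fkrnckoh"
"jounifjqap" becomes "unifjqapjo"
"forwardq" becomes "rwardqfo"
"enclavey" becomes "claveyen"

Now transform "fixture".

xturefi

In each case the input is transformed by: move the first 2 characters to the end (rotate left by 2).
So "fixture" becomes "xturefi".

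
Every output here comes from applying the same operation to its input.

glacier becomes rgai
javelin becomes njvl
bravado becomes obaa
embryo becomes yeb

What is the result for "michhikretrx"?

Rule — keep every other character starting from the first (positions 1st, 3rd, 5th, ...), then move the last character to the front.
Starting from "michhikretrx": after the first operation, "mchker"; after the second, "rmchke".

rmchke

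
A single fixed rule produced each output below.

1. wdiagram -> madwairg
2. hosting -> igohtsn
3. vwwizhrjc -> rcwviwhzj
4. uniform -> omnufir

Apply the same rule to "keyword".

The transformation: swap each adjacent pair of characters (1↔2, 3↔4, ...), then move the last 2 characters to the front (rotate right by 2).
Starting from "keyword": after the first operation, "ekwyrod"; after the second, "odekwyr".
(Check on "uniform": → "nufirom" → "omnufir" ✓)

odekwyr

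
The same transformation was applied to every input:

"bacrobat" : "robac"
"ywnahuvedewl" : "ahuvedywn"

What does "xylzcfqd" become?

zcxyl

Rule — delete the last 3 characters, then move the first 3 characters to the end (rotate left by 3).
Applying both steps to "xylzcfqd": "xylzc", then "zcxyl".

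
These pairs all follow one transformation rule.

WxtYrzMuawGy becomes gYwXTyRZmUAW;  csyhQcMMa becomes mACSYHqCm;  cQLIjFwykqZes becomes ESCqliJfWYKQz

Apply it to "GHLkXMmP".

MpghlKxm

The transformation: move the last 2 characters to the front (rotate right by 2), then flip the case of every letter.
For "GHLkXMmP", step one produces "mPGHLkXM"; step two turns that into "MpghlKxm".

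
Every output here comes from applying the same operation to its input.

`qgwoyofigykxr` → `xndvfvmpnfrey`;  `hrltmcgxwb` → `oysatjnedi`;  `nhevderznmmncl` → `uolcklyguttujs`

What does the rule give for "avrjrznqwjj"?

hcyqyguxdqq

Looking at the pairs, the operation is to shift every letter 7 places forward in the alphabet (wrapping around).
On "avrjrznqwjj" that produces "hcyqyguxdqq".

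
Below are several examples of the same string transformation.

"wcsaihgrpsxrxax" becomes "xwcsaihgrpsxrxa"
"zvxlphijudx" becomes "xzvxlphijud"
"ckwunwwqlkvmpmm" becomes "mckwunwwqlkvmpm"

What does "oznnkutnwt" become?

In each case the input is transformed by: move the last character to the front.
"oznnkutnwt" → "toznnkutnw".

toznnkutnw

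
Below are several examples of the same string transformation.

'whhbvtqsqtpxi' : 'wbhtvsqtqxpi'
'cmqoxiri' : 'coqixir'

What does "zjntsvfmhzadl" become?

The rule is to swap each adjacent pair of characters (1↔2, 3↔4, ...), then delete the first character.
Applying both steps to "zjntsvfmhzadl": "jztnvsmfzhdal", then "ztnvsmfzhdal".

ztnvsmfzhdal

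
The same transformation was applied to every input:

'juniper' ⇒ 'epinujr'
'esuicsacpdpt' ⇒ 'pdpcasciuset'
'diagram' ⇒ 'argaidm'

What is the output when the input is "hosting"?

The pattern: move the last character to the front, then reverse the string.
Starting from "hosting": after the first operation, "ghostin"; after the second, "nitsohg".
(Check on "diagram": → "mdiagra" → "argaidm" ✓)

nitsohg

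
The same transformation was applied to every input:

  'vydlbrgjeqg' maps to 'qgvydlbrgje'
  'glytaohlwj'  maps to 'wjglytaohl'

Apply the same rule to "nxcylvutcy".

Each output is the input with this applied: move the last 2 characters to the front (rotate right by 2).
Applying that to "nxcylvutcy" gives "cynxcylvut".

cynxcylvut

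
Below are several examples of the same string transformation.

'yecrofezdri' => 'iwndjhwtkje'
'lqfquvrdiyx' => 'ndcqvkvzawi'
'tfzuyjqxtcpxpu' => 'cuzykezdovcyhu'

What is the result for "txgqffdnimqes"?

vjxyclvkkisnr

What's happening: move the last 3 characters to the front (rotate right by 3), then shift every letter 5 places forward in the alphabet (wrapping around).
Starting from "txgqffdnimqes": after the first operation, "qestxgqffdnim"; after the second, "vjxyclvkkisnr".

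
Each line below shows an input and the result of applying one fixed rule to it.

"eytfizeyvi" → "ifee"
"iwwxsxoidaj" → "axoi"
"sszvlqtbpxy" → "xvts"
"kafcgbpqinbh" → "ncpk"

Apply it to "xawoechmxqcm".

What's happening: keep one character in every 3, starting at position 1 (positions 1st, 4th, 7th, ...), then swap the first and last characters.
Working it through for "xawoechmxqcm": intermediate "xohq", final "qohx".

qohx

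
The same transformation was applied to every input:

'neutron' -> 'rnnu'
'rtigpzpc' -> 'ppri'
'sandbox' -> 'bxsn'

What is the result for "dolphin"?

hndl

What's happening: keep every other character starting from the first (positions 1st, 3rd, 5th, ...), then move the first 2 characters to the end (rotate left by 2).
Doing the same to "dolphin": "hndl".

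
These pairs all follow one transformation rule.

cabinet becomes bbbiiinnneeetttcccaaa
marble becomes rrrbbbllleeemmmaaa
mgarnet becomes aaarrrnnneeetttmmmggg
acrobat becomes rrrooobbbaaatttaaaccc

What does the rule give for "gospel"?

Rule — move the first 2 characters to the end (rotate left by 2), then repeat every character 3 times.
On "gospel": the first step gives "spelgo", and the second then gives "ssspppeeelllgggooo".

ssspppeeelllgggooo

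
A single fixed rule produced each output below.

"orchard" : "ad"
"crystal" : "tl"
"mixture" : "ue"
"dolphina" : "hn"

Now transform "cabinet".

nt

The rule is to keep every other character starting from the first (positions 1st, 3rd, 5th, ...), then keep only the last 2 characters.
For "cabinet", step one produces "cbnt"; step two turns that into "nt".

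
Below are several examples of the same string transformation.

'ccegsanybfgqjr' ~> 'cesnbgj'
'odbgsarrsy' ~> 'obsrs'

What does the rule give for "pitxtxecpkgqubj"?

In each case the input is transformed by: keep every other character starting from the first (positions 1st, 3rd, 5th, ...).
For "pitxtxecpkgqubj" the result is "pttepguj".

pttepguj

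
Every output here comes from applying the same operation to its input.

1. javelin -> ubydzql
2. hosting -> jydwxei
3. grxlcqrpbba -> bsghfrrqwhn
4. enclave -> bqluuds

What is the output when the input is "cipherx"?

xuhnsyf

The rule is to shift every letter 10 places backward in the alphabet (wrapping around), then move the first 3 characters to the end (rotate left by 3).
For "cipherx", step one produces "syfxuhn"; step two turns that into "xuhnsyf".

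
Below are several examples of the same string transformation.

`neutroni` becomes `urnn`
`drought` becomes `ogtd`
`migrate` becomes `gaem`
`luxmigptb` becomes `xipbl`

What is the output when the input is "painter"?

itrp

Looking at the pairs, the operation is to keep every other character starting from the first (positions 1st, 3rd, 5th, ...), then move the first character to the end.
For "painter", step one produces "pitr"; step two turns that into "itrp".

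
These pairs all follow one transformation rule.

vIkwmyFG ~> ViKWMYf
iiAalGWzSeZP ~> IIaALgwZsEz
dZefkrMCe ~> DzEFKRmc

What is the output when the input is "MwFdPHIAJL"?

mWfDphiaj

The pattern: delete the last character, then flip the case of every letter.
"MwFdPHIAJL" → "mWfDphiaj".
(Check on "vIkwmyFG": → "vIkwmyF" → "ViKWMYf" ✓)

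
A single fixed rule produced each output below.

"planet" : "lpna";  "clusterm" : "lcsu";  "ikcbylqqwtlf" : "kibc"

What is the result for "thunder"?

htnu

The pattern: swap each adjacent pair of characters (1↔2, 3↔4, ...), then keep only the first 4 characters.
Applying both steps to "thunder": "htnuedr", then "htnu".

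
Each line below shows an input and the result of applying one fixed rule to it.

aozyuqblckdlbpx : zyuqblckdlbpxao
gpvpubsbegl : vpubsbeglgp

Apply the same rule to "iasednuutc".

sednuutcia

Rule — move the first 2 characters to the end (rotate left by 2).
Doing the same to "iasednuutc": "sednuutcia".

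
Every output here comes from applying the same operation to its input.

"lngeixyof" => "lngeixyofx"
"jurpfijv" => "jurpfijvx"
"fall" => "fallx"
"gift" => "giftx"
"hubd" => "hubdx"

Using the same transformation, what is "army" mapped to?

armyx

In each case the input is transformed by: append "x".
Applying that to "army" gives "armyx".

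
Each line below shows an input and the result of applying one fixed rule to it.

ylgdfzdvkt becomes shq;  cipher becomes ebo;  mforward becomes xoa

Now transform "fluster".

Each output is the input with this applied: shift every letter 3 places backward in the alphabet (wrapping around), then keep only the last 3 characters.
On "fluster": the first step gives "cirpqbo", and the second then gives "qbo".
(Check on "mforward": → "jclotxoa" → "xoa" ✓)

qbo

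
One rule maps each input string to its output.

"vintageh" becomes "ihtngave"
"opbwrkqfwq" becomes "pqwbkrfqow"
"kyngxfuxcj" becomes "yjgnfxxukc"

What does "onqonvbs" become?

nsoqvnob

Each output is the input with this applied: swap the first and last characters, then swap each adjacent pair of characters (1↔2, 3↔4, ...).
For "onqonvbs", step one produces "snqonvbo"; step two turns that into "nsoqvnob".
(Check on "vintageh": → "hintagev" → "ihtngave" ✓)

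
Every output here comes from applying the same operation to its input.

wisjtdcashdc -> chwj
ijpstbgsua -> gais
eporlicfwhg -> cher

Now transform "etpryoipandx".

What's happening: keep one character in every 3, starting at position 1 (positions 1st, 4th, 7th, ...), then swap the front and back halves of the string.
Starting from "etpryoipandx": after the first operation, "erin"; after the second, "iner".

iner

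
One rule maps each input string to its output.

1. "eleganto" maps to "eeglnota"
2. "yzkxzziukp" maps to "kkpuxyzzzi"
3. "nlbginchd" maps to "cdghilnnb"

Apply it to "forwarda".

Looking at the pairs, the operation is to sort the characters into alphabetical order, then move the first character to the end.
On "forwarda": the first step gives "aadforrw", and the second then gives "adforrwa".

adforrwa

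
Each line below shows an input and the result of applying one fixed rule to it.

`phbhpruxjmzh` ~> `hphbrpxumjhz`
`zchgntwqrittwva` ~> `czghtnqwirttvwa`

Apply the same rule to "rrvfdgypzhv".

rrfvgdpyhzv

Each output is the input with this applied: swap each adjacent pair of characters (1↔2, 3↔4, ...).
For "rrvfdgypzhv" the result is "rrfvgdpyhzv".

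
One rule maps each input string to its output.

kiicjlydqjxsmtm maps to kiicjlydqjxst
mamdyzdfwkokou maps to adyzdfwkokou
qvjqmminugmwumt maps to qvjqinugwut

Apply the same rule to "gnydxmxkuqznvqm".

Rule — remove every "m".
So "gnydxmxkuqznvqm" becomes "gnydxxkuqznvq".

gnydxxkuqznvq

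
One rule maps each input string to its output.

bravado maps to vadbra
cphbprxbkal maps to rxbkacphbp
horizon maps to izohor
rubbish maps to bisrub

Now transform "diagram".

The pattern: delete the last character, then swap the front and back halves of the string.
On "diagram" that produces "gradia".

gradia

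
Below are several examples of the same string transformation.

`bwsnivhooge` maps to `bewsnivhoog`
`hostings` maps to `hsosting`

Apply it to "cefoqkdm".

The pattern: swap the first and last characters, then move the last character to the front.
Applying that to "cefoqkdm" gives "cmefoqkd".

cmefoqkd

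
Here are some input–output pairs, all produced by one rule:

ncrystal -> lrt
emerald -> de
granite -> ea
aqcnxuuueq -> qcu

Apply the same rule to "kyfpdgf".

ff

The rule is to move the last 2 characters to the front (rotate right by 2), then keep one character in every 3, starting at position 2 (positions 2nd, 5th, 8th, ...).
"kyfpdgf" → "gfkyfpd" → "ff".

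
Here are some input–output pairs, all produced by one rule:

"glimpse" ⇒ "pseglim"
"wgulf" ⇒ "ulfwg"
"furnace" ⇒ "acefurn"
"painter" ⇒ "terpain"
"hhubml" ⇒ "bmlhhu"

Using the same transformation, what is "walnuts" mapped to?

utswaln

The pattern: move the last 3 characters to the front (rotate right by 3).
Applying that to "walnuts" gives "utswaln".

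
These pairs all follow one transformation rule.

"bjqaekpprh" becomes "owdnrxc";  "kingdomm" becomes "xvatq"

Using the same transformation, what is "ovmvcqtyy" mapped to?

bizipd

The transformation: delete the last 3 characters, then shift every letter 13 places forward in the alphabet (wrapping around) — i.e. ROT13.
Applying that to "ovmvcqtyy" gives "bizipd".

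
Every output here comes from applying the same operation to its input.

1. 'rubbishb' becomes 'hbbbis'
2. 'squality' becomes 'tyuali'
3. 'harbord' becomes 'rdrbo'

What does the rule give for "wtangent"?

ntange

Looking at the pairs, the operation is to delete the first 2 characters, then move the last 2 characters to the front (rotate right by 2).
For "wtangent", step one produces "angent"; step two turns that into "ntange".
(Check on "harbord": → "rbord" → "rdrbo" ✓)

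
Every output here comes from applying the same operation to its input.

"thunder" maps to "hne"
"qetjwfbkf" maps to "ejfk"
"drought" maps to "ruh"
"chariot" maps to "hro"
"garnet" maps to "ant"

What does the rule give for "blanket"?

lne

What's happening: keep every other character starting from the second (positions 2nd, 4th, 6th, ...).
On "blanket" that produces "lne".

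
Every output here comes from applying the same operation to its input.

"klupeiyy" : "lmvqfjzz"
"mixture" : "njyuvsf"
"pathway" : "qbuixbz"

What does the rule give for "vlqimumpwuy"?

Each output is the input with this applied: shift every letter 1 place forward in the alphabet (wrapping around).
Applying that to "vlqimumpwuy" gives "wmrjnvnqxvz".

wmrjnvnqxvz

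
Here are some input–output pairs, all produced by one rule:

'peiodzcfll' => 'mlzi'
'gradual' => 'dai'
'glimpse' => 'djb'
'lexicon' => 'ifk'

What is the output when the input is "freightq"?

The rule is to shift every letter 3 places backward in the alphabet (wrapping around), then keep one character in every 3, starting at position 1 (positions 1st, 4th, 7th, ...).
Applying both steps to "freightq": "cobfdeqn", then "cfq".

cfq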